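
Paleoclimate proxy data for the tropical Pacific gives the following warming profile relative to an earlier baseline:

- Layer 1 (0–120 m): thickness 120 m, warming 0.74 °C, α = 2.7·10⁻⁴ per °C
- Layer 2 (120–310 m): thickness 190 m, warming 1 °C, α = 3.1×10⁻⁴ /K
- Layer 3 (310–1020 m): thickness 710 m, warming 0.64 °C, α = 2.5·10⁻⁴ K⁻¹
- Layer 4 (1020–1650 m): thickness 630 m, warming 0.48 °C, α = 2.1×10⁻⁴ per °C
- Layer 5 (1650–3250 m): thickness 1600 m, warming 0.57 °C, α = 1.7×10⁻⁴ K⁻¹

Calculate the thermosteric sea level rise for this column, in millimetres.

0–120 m: 120 × 2.7×10⁻⁴ × 0.74 = 0.023976 m
120–310 m: 190 × 3.1×10⁻⁴ × 1 = 0.05890 m
0.64 × 710 × 2.5×10⁻⁴ = 0.11360 m
Layer 4: 0.48 × 630 × 2.1×10⁻⁴ = 0.063504 m
1650–3250 m: 1600 × 1.7×10⁻⁴ × 0.57 = 0.15504 m
Δh = 0.023976 + 0.05890 + 0.11360 + 0.063504 + 0.15504 = 0.41502 m ≈ 415 mm

Δh ≈ 415 mm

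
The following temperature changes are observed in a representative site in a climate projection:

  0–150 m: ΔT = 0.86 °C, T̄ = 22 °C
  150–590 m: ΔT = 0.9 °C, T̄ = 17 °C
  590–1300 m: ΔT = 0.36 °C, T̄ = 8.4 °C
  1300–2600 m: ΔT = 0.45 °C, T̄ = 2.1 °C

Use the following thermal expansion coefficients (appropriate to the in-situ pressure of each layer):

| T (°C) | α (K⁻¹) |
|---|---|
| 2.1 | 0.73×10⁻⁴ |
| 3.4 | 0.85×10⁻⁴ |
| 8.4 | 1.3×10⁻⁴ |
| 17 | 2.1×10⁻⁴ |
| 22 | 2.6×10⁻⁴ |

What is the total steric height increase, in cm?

19 cm

Layer 1 at 22 °C → α = 2.6×10⁻⁴ K⁻¹
Layer 2 at 17 °C → α = 2.1×10⁻⁴ K⁻¹
Layer 3 at 8.4 °C → α = 1.3×10⁻⁴ K⁻¹
Layer 4 at 2.1 °C → α = 0.73×10⁻⁴ K⁻¹
2.6×10⁻⁴ × 0.86 × 150 = 0.03354 m
2.1×10⁻⁴ × 0.9 × 440 = 0.08316 m
Layer 3: 0.36 × 1.3×10⁻⁴ × 710 = 0.033228 m
Layer 4: 0.73×10⁻⁴ × 0.45 × 1300 = 0.042705 m
Δh = 0.03354 + 0.08316 + 0.033228 + 0.042705 = 0.192633 m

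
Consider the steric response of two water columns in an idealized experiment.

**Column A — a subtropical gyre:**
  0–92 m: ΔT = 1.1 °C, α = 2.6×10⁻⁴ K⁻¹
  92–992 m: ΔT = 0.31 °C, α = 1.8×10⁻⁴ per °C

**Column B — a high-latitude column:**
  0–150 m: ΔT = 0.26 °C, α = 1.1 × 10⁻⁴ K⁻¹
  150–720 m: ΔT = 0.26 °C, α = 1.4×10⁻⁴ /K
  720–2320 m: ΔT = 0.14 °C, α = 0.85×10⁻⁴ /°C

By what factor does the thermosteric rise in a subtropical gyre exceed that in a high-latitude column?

≈ 1.74×

A 0–92 m: 92 × 2.6×10⁻⁴ × 1.1 = 0.026312 m
A 900 × 1.8×10⁻⁴ × 0.31 = 0.05022 m
A total: 0.076532 m
B Layer 1: 1.1×10⁻⁴ × 0.26 × 150 = 0.00429 m
B 0.26 × 1.4×10⁻⁴ × 570 = 0.020748 m
B 0.85×10⁻⁴ × 0.14 × 1600 = 0.01904 m
B total: 0.044078 m
Ratio: 0.076532 / 0.044078 ≈ 1.736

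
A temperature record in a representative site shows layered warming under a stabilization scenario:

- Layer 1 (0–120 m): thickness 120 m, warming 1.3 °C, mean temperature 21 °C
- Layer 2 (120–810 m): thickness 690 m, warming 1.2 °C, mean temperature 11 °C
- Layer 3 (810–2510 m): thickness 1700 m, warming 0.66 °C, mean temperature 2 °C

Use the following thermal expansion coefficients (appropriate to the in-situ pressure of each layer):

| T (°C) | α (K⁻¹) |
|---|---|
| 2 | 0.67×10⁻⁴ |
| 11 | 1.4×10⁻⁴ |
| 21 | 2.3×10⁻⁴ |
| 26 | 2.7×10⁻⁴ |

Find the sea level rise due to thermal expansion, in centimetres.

Layer 1 at 21 °C → α = 2.3×10⁻⁴ K⁻¹
Layer 2 at 11 °C → α = 1.4×10⁻⁴ K⁻¹
Layer 3 at 2 °C → α = 0.67×10⁻⁴ K⁻¹
0–120 m: 2.3×10⁻⁴ × 1.3 × 120 = 0.03588 m
1.2 × 690 × 1.4×10⁻⁴ = 0.11592 m
810–2510 m: 1700 × 0.66 × 0.67×10⁻⁴ = 0.075174 m
Δh = 0.03588 + 0.11592 + 0.075174 = 0.226974 m

22.7 cm of thermosteric rise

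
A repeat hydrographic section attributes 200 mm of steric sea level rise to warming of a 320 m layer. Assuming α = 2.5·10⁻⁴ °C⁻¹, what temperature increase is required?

ΔT ≈ 2.5 K

ΔT = Δh/(αH) = 0.2 / (2.5×10⁻⁴ × 320) = 2.500 K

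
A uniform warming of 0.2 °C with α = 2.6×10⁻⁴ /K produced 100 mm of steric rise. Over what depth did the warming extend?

H ≈ 1920 m

H = Δh/(αΔT) = 0.1 / (2.6×10⁻⁴ × 0.2) ≈ 1923 m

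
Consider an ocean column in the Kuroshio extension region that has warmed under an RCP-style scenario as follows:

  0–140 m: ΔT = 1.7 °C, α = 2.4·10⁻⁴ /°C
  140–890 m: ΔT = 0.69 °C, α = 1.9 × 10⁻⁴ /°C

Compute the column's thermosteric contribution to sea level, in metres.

1.7 × 140 × 2.4×10⁻⁴ = 0.05712 m
140–890 m: 0.69 × 1.9×10⁻⁴ × 750 = 0.098325 m
Δh = 0.05712 + 0.098325 = 0.155445 m ≈ 0.155 m

Δh ≈ 0.155 m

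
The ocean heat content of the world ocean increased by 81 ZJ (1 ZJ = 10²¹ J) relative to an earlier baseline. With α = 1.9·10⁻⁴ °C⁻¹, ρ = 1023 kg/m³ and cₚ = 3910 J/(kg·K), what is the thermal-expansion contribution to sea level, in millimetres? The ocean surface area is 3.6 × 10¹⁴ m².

Δh ≈ 11 mm

Per unit area: Q = 81×10²¹ / (3.6×10¹⁴) = 2.25×10⁸ J/m²
Δh = αQ/(ρcₚ) = 1.9×10⁻⁴ × 2.25×10⁸ / (1023 × 3910) ≈ 0.010688 m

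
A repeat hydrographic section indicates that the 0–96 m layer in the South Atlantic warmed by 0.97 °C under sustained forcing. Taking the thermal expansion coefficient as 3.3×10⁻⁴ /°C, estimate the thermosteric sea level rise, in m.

Δh = αΔT·H = 3.3×10⁻⁴ × 0.97 × 96 = 0.0307296 m

0.031 m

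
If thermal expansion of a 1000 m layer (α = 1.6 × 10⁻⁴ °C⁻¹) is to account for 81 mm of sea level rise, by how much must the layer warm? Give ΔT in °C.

ΔT = Δh/(αH) = 0.081 / (1.6×10⁻⁴ × 1000) ≈ 0.5063 °C

about 0.51 °C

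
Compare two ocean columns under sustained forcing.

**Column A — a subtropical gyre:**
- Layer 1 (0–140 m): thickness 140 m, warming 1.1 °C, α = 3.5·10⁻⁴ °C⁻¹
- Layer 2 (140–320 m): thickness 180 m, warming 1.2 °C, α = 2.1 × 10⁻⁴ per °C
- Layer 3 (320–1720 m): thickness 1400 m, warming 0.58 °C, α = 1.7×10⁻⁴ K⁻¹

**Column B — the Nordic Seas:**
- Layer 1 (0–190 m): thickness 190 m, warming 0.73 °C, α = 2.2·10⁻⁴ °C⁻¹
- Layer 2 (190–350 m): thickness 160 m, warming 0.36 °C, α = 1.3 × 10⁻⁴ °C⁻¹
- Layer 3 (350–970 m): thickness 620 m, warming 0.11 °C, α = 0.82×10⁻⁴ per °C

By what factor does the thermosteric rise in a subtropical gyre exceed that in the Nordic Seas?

5.44

A Layer 1: 3.5×10⁻⁴ × 1.1 × 140 = 0.05390 m
A Layer 2: 2.1×10⁻⁴ × 180 × 1.2 = 0.04536 m
A Layer 3: 1.7×10⁻⁴ × 1400 × 0.58 = 0.13804 m
A total: 0.23730 m
B 2.2×10⁻⁴ × 190 × 0.73 = 0.030514 m
B 190–350 m: 160 × 0.36 × 1.3×10⁻⁴ = 0.007488 m
B 0.82×10⁻⁴ × 620 × 0.11 = 0.0055924 m
B total: 0.0435944 m
Ratio: 0.23730 / 0.0435944 ≈ 5.443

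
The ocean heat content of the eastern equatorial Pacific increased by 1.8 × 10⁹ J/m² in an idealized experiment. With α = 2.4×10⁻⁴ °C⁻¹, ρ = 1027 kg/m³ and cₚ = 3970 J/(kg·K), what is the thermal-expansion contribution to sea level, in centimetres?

Δh = αQ/(ρcₚ) = 2.4×10⁻⁴ × 1.8×10⁹ / (1027 × 3970) ≈ 0.10596 m

Δh = 10.6 cm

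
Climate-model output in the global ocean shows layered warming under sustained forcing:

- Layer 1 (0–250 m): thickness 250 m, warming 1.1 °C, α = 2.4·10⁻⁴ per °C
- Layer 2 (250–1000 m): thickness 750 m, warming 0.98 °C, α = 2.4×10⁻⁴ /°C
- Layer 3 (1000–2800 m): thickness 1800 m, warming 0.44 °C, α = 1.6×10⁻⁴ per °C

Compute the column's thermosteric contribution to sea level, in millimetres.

0–250 m: 250 × 1.1 × 2.4×10⁻⁴ = 0.06600 m
Layer 2: 2.4×10⁻⁴ × 0.98 × 750 = 0.17640 m
Layer 3: 1.6×10⁻⁴ × 1800 × 0.44 = 0.12672 m
Δh = 0.06600 + 0.17640 + 0.12672 = 0.36912 m

about 369 mm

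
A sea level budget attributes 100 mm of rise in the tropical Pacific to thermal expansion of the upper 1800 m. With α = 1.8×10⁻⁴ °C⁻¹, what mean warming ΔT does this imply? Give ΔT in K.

about 0.31 K

ΔT = Δh/(αH) = 0.1 / (1.8×10⁻⁴ × 1800) ≈ 0.3086 K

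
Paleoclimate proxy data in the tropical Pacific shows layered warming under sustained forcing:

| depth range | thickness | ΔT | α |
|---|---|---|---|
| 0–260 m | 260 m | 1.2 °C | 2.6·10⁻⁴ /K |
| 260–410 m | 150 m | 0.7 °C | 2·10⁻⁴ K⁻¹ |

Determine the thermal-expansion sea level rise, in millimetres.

about 102 mm

1.2 × 2.6×10⁻⁴ × 260 = 0.08112 m
260–410 m: 0.7 × 150 × 2×10⁻⁴ = 0.02100 m
Δh = 0.08112 + 0.02100 = 0.10212 m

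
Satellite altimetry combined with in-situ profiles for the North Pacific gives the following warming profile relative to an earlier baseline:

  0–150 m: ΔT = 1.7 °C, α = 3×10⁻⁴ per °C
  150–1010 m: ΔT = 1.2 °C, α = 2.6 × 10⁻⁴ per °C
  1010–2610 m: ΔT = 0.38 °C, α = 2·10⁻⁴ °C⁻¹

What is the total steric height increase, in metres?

about 0.47 m

0–150 m: 150 × 3×10⁻⁴ × 1.7 = 0.07650 m
150–1010 m: 860 × 1.2 × 2.6×10⁻⁴ = 0.26832 m
0.38 × 2×10⁻⁴ × 1600 = 0.12160 m
Δh = 0.07650 + 0.26832 + 0.12160 = 0.46642 m ≈ 0.47 m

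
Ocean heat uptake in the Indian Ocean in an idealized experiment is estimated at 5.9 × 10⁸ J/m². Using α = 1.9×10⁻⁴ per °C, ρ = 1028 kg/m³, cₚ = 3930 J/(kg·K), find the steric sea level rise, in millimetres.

27.7 mm of thermosteric rise

Δh = αQ/(ρcₚ) = 1.9×10⁻⁴ × 5.9×10⁸ / (1028 × 3930) ≈ 0.027747 m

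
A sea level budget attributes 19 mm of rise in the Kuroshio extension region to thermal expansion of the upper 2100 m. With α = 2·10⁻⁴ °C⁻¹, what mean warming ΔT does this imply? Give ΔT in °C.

ΔT = Δh/(αH) = 0.019 / (2×10⁻⁴ × 2100) ≈ 0.04524 °C

about 0.0452 °C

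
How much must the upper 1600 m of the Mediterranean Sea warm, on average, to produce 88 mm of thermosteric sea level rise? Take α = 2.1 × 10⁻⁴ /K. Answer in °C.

ΔT = Δh/(αH) = 0.088 / (2.1×10⁻⁴ × 1600) ≈ 0.2619 °C

ΔT ≈ 0.262 °C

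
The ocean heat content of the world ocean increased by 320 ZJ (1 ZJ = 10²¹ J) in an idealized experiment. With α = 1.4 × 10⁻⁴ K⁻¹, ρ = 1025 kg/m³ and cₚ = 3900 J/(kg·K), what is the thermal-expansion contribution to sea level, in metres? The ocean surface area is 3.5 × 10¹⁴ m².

Per unit area: Q = 320×10²¹ / (3.5×10¹⁴) ≈ 9.143×10⁸ J/m²
Δh = αQ/(ρcₚ) = 1.4×10⁻⁴ × 9.143×10⁸ / (1025 × 3900) ≈ 0.032021 m

Δh ≈ 0.0320 m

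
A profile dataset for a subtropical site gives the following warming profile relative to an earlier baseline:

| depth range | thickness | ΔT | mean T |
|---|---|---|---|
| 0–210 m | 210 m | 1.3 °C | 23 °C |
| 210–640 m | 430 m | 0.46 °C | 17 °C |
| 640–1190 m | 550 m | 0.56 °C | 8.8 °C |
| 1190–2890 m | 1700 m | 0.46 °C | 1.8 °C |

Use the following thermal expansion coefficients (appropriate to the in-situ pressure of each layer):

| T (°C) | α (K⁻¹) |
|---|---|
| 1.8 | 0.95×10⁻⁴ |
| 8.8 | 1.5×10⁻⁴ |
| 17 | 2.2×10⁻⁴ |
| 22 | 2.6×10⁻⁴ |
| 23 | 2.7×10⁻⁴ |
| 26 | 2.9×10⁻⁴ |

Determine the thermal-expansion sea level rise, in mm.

238 mm

Layer 1 at 23 °C → α = 2.7×10⁻⁴ K⁻¹
Layer 2 at 17 °C → α = 2.2×10⁻⁴ K⁻¹
Layer 3 at 8.8 °C → α = 1.5×10⁻⁴ K⁻¹
Layer 4 at 1.8 °C → α = 0.95×10⁻⁴ K⁻¹
1.3 × 210 × 2.7×10⁻⁴ = 0.07371 m
Layer 2: 430 × 2.2×10⁻⁴ × 0.46 = 0.043516 m
640–1190 m: 1.5×10⁻⁴ × 550 × 0.56 = 0.04620 m
Layer 4: 0.95×10⁻⁴ × 1700 × 0.46 = 0.07429 m
Δh = 0.07371 + 0.043516 + 0.04620 + 0.07429 = 0.237716 m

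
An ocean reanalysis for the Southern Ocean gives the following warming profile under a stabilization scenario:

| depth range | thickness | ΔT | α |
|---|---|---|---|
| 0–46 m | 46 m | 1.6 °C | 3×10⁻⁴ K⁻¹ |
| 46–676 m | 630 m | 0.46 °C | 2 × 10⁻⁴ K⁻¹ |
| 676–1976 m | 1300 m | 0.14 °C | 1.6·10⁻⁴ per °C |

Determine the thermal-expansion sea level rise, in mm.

46 × 1.6 × 3×10⁻⁴ = 0.02208 m
0.46 × 2×10⁻⁴ × 630 = 0.05796 m
Layer 3: 0.14 × 1.6×10⁻⁴ × 1300 = 0.02912 m
Δh = 0.02208 + 0.05796 + 0.02912 = 0.10916 m

Δh ≈ 110 mm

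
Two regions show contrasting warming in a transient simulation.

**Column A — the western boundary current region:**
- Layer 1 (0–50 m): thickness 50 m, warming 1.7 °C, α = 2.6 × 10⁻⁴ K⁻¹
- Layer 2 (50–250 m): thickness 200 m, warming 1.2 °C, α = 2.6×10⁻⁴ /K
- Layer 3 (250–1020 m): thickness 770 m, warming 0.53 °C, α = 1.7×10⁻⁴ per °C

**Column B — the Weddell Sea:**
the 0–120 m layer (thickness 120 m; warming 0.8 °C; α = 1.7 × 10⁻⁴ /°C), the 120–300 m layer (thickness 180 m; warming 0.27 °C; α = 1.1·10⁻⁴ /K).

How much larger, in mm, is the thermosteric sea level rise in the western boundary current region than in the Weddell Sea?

A 0–50 m: 1.7 × 50 × 2.6×10⁻⁴ = 0.02210 m
A 50–250 m: 2.6×10⁻⁴ × 200 × 1.2 = 0.06240 m
A 1.7×10⁻⁴ × 770 × 0.53 = 0.069377 m
A total: 0.153877 m
B 0–120 m: 120 × 1.7×10⁻⁴ × 0.8 = 0.01632 m
B 0.27 × 1.1×10⁻⁴ × 180 = 0.005346 m
B total: 0.021666 m
Difference: 0.153877 − 0.021666 = 0.132211 m

132 mm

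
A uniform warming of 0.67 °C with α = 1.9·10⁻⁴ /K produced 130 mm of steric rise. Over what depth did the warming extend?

H = Δh/(αΔT) = 0.13 / (1.9×10⁻⁴ × 0.67) ≈ 1021 m

1000 m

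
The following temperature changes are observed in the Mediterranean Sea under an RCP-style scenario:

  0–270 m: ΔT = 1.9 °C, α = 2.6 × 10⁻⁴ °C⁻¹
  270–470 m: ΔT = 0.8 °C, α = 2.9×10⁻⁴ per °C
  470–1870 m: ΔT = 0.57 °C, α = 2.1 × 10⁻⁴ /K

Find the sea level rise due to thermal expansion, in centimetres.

0–270 m: 2.6×10⁻⁴ × 1.9 × 270 = 0.13338 m
270–470 m: 2.9×10⁻⁴ × 0.8 × 200 = 0.04640 m
Layer 3: 1400 × 2.1×10⁻⁴ × 0.57 = 0.16758 m
Δh = 0.13338 + 0.04640 + 0.16758 = 0.34736 m

Δh ≈ 35 cm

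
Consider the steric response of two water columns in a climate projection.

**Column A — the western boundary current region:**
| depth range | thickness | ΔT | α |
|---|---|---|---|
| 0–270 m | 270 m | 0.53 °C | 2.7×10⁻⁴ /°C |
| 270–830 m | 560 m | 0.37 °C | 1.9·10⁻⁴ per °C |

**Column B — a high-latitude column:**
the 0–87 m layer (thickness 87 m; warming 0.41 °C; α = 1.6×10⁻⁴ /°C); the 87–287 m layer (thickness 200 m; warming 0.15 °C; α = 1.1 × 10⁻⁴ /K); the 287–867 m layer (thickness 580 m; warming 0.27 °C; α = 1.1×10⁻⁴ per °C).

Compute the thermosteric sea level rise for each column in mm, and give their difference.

Δh_A ≈ 78 mm, Δh_B ≈ 26 mm; difference ≈ 52 mm

A 0–270 m: 2.7×10⁻⁴ × 0.53 × 270 = 0.038637 m
A Layer 2: 560 × 0.37 × 1.9×10⁻⁴ = 0.039368 m
A total: 0.078005 m
B 0.41 × 87 × 1.6×10⁻⁴ = 0.0057072 m
B 1.1×10⁻⁴ × 200 × 0.15 = 0.00330 m
B 1.1×10⁻⁴ × 580 × 0.27 = 0.017226 m
B total: 0.0262332 m
Difference: 0.078005 − 0.0262332 = 0.0517718 m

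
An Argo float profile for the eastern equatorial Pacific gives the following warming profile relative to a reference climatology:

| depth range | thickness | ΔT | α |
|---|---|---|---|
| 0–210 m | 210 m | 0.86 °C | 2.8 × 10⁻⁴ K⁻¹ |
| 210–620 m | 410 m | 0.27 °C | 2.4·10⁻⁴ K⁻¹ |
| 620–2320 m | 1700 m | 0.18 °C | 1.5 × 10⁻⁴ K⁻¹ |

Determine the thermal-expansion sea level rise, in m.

Layer 1: 210 × 2.8×10⁻⁴ × 0.86 = 0.050568 m
0.27 × 2.4×10⁻⁴ × 410 = 0.026568 m
Layer 3: 1700 × 1.5×10⁻⁴ × 0.18 = 0.04590 m
Δh = 0.050568 + 0.026568 + 0.04590 = 0.123036 m ≈ 0.123 m

0.123 m of thermosteric rise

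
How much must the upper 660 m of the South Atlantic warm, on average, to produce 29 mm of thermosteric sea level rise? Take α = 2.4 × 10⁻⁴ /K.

about 0.183 K

ΔT = Δh/(αH) = 0.029 / (2.4×10⁻⁴ × 660) ≈ 0.1831 K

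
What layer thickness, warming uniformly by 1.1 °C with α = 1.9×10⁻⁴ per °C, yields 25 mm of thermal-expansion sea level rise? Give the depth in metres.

H ≈ 120 m

H = Δh/(αΔT) = 0.025 / (1.9×10⁻⁴ × 1.1) ≈ 119.6 m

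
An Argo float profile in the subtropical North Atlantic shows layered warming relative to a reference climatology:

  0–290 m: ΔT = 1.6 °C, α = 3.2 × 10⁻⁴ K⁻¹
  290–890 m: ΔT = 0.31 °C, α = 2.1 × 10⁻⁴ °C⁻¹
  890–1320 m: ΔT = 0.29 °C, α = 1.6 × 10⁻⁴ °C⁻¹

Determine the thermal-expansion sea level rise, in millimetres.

Δh = 207 mm

3.2×10⁻⁴ × 290 × 1.6 = 0.14848 m
Layer 2: 0.31 × 2.1×10⁻⁴ × 600 = 0.03906 m
Layer 3: 430 × 1.6×10⁻⁴ × 0.29 = 0.019952 m
Δh = 0.14848 + 0.03906 + 0.019952 = 0.207492 m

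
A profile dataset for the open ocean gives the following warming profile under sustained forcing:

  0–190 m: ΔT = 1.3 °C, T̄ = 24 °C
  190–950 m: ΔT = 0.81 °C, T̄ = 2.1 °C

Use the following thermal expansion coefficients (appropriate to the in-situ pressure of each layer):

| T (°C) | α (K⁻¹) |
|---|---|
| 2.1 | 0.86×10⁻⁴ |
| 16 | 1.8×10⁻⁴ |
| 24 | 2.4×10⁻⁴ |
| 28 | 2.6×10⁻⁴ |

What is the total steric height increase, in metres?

Layer 1 at 24 °C → α = 2.4×10⁻⁴ K⁻¹
Layer 2 at 2.1 °C → α = 0.86×10⁻⁴ K⁻¹
Layer 1: 190 × 1.3 × 2.4×10⁻⁴ = 0.05928 m
Layer 2: 760 × 0.81 × 0.86×10⁻⁴ = 0.0529416 m
Δh = 0.05928 + 0.0529416 = 0.1122216 m ≈ 0.112 m

Δh ≈ 0.112 m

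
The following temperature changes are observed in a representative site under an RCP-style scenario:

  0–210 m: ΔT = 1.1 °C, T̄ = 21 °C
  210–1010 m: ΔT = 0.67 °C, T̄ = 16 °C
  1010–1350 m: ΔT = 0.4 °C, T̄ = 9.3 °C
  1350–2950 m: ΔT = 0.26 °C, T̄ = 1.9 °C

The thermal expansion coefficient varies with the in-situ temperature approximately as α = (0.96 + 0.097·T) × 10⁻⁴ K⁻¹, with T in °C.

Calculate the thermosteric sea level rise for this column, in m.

Layer 1: α = (0.96 + 0.097×21)×10⁻⁴ = 2.997×10⁻⁴ K⁻¹
Layer 2: α = (0.96 + 0.097×16)×10⁻⁴ = 2.512×10⁻⁴ K⁻¹
Layer 3: α = (0.96 + 0.097×9.3)×10⁻⁴ = 1.8621×10⁻⁴ K⁻¹
Layer 4: α = (0.96 + 0.097×1.9)×10⁻⁴ = 1.1443×10⁻⁴ K⁻¹
Layer 1: 2.997×10⁻⁴ × 210 × 1.1 = 0.0692307 m
Layer 2: 800 × 0.67 × 2.512×10⁻⁴ = 0.1346432 m
0.4 × 1.8621×10⁻⁴ × 340 = 0.02532456 m
Layer 4: 0.26 × 1.1443×10⁻⁴ × 1600 = 0.04760288 m
Δh = 0.0692307 + 0.1346432 + 0.02532456 + 0.04760288 = 0.27680134 m

Δh ≈ 0.277 m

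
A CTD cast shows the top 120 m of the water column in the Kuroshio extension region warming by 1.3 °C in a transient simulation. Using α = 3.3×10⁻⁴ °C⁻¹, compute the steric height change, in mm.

Δh = αΔT·H = 3.3×10⁻⁴ × 1.3 × 120 = 0.05148 m

about 51 mm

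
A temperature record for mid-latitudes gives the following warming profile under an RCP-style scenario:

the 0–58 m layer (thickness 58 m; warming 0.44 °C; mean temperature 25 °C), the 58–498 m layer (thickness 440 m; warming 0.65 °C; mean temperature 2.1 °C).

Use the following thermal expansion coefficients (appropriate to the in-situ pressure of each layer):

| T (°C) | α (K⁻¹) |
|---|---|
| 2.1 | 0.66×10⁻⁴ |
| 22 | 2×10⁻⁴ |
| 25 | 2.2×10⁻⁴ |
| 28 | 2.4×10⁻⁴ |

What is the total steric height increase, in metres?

Layer 1 at 25 °C → α = 2.2×10⁻⁴ K⁻¹
Layer 2 at 2.1 °C → α = 0.66×10⁻⁴ K⁻¹
0–58 m: 2.2×10⁻⁴ × 0.44 × 58 = 0.0056144 m
Layer 2: 440 × 0.66×10⁻⁴ × 0.65 = 0.018876 m
Δh = 0.0056144 + 0.018876 = 0.0244904 m

about 0.024 m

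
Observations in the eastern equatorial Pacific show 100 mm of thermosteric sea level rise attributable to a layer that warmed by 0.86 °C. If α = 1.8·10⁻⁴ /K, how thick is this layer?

H = Δh/(αΔT) = 0.1 / (1.8×10⁻⁴ × 0.86) ≈ 646.0 m

646 m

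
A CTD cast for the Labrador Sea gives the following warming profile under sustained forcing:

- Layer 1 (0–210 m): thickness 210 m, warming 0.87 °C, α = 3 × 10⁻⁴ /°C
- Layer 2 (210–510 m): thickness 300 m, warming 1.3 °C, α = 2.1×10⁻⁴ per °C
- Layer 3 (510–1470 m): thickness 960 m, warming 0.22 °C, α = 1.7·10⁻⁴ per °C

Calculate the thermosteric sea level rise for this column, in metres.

Layer 1: 210 × 0.87 × 3×10⁻⁴ = 0.05481 m
210–510 m: 300 × 2.1×10⁻⁴ × 1.3 = 0.08190 m
510–1470 m: 960 × 1.7×10⁻⁴ × 0.22 = 0.035904 m
Δh = 0.05481 + 0.08190 + 0.035904 = 0.172614 m

Δh ≈ 0.173 m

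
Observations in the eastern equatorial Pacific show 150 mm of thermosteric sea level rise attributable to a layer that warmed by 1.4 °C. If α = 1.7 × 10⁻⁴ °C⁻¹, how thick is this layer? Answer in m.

H ≈ 630 m

H = Δh/(αΔT) = 0.15 / (1.7×10⁻⁴ × 1.4) ≈ 630.3 m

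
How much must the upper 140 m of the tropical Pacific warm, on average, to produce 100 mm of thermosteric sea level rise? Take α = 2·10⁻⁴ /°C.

ΔT = Δh/(αH) = 0.1 / (2×10⁻⁴ × 140) ≈ 3.571 K

ΔT ≈ 3.57 K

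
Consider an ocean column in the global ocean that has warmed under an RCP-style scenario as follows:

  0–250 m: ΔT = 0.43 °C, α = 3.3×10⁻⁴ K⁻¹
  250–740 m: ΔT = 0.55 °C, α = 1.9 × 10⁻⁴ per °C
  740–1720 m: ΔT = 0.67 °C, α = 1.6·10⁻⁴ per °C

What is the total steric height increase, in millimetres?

0–250 m: 0.43 × 250 × 3.3×10⁻⁴ = 0.035475 m
250–740 m: 490 × 1.9×10⁻⁴ × 0.55 = 0.051205 m
980 × 0.67 × 1.6×10⁻⁴ = 0.105056 m
Δh = 0.035475 + 0.051205 + 0.105056 = 0.191736 m

Δh ≈ 190 mm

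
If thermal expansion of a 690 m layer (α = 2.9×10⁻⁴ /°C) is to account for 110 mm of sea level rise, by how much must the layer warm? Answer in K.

0.550 K

ΔT = Δh/(αH) = 0.11 / (2.9×10⁻⁴ × 690) ≈ 0.5497 K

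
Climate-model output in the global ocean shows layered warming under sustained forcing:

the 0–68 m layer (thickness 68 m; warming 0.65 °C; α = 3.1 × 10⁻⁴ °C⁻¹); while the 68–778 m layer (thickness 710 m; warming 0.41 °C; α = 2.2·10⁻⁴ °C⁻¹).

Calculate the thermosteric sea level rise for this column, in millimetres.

78 mm of thermosteric rise

Layer 1: 3.1×10⁻⁴ × 68 × 0.65 = 0.013702 m
68–778 m: 2.2×10⁻⁴ × 710 × 0.41 = 0.064042 m
Δh = 0.013702 + 0.064042 = 0.077744 m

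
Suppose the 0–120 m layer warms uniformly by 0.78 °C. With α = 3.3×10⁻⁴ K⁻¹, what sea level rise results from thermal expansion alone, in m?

Δh = 0.0309 m

Δh = αΔT·H = 3.3×10⁻⁴ × 0.78 × 120 = 0.030888 m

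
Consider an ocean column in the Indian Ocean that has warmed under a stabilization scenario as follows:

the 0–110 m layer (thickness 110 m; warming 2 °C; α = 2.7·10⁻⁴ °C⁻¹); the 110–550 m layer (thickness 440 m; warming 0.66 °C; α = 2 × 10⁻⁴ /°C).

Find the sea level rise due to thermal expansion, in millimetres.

Δh = 120 mm

2.7×10⁻⁴ × 2 × 110 = 0.05940 m
0.66 × 440 × 2×10⁻⁴ = 0.05808 m
Δh = 0.05940 + 0.05808 = 0.11748 m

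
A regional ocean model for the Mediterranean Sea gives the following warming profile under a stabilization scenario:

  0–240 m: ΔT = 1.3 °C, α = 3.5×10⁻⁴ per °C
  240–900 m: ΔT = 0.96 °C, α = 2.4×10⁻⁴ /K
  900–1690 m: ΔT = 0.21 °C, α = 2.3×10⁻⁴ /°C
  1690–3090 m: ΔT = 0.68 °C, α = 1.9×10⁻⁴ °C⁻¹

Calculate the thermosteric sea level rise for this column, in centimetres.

about 48.0 cm

1.3 × 3.5×10⁻⁴ × 240 = 0.10920 m
240–900 m: 0.96 × 2.4×10⁻⁴ × 660 = 0.152064 m
Layer 3: 2.3×10⁻⁴ × 790 × 0.21 = 0.038157 m
Layer 4: 0.68 × 1.9×10⁻⁴ × 1400 = 0.18088 m
Δh = 0.10920 + 0.152064 + 0.038157 + 0.18088 = 0.480301 m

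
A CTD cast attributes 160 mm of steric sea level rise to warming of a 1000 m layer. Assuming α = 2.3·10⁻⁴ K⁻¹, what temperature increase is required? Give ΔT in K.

ΔT = Δh/(αH) = 0.16 / (2.3×10⁻⁴ × 1000) ≈ 0.6957 K

about 0.696 K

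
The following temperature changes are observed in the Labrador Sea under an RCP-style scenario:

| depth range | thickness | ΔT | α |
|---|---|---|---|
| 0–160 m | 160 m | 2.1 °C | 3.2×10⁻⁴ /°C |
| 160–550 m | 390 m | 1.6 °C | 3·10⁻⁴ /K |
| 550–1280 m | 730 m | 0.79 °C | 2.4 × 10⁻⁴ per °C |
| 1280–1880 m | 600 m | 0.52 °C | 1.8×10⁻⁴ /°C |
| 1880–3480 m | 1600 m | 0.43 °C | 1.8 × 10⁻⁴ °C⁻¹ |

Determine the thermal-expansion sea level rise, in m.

160 × 3.2×10⁻⁴ × 2.1 = 0.10752 m
160–550 m: 3×10⁻⁴ × 390 × 1.6 = 0.18720 m
Layer 3: 730 × 0.79 × 2.4×10⁻⁴ = 0.138408 m
0.52 × 600 × 1.8×10⁻⁴ = 0.05616 m
1880–3480 m: 0.43 × 1600 × 1.8×10⁻⁴ = 0.12384 m
Δh = 0.10752 + 0.18720 + 0.138408 + 0.05616 + 0.12384 = 0.613128 m

0.613 m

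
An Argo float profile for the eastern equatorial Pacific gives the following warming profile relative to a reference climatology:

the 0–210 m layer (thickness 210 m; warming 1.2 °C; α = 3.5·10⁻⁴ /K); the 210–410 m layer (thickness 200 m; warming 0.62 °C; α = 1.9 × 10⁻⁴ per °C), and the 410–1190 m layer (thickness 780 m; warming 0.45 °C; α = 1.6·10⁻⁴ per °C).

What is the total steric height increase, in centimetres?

16.8 cm of thermosteric rise

1.2 × 3.5×10⁻⁴ × 210 = 0.08820 m
Layer 2: 200 × 0.62 × 1.9×10⁻⁴ = 0.02356 m
410–1190 m: 780 × 1.6×10⁻⁴ × 0.45 = 0.05616 m
Δh = 0.08820 + 0.02356 + 0.05616 = 0.16792 m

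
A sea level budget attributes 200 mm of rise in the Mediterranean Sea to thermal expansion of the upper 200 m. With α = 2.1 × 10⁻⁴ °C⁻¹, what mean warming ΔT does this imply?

ΔT = Δh/(αH) = 0.2 / (2.1×10⁻⁴ × 200) ≈ 4.762 K

4.8 K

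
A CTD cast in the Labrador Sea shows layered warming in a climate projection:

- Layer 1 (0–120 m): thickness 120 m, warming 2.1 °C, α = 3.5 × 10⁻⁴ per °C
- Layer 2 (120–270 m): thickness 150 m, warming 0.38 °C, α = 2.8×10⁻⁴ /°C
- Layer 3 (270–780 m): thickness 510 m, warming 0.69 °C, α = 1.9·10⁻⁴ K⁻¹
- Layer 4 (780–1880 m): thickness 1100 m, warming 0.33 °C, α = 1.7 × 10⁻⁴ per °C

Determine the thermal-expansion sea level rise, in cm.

0–120 m: 120 × 2.1 × 3.5×10⁻⁴ = 0.08820 m
0.38 × 2.8×10⁻⁴ × 150 = 0.01596 m
Layer 3: 0.69 × 1.9×10⁻⁴ × 510 = 0.066861 m
0.33 × 1.7×10⁻⁴ × 1100 = 0.06171 m
Δh = 0.08820 + 0.01596 + 0.066861 + 0.06171 = 0.232731 m

23 cm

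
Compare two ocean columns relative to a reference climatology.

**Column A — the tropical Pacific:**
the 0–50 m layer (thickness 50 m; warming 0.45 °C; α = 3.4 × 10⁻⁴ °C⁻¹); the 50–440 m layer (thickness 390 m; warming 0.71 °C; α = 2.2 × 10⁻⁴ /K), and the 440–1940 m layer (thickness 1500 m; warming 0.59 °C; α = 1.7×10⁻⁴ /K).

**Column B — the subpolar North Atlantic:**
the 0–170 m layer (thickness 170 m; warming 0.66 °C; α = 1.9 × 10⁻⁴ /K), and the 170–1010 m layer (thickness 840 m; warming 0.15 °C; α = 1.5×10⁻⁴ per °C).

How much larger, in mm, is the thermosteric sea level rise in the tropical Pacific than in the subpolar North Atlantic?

180 mm larger

A 0–50 m: 3.4×10⁻⁴ × 0.45 × 50 = 0.00765 m
A 2.2×10⁻⁴ × 0.71 × 390 = 0.060918 m
A 440–1940 m: 0.59 × 1500 × 1.7×10⁻⁴ = 0.15045 m
A total: 0.219018 m
B Layer 1: 1.9×10⁻⁴ × 170 × 0.66 = 0.021318 m
B 170–1010 m: 840 × 1.5×10⁻⁴ × 0.15 = 0.01890 m
B total: 0.040218 m
Difference: 0.219018 − 0.040218 = 0.17880 m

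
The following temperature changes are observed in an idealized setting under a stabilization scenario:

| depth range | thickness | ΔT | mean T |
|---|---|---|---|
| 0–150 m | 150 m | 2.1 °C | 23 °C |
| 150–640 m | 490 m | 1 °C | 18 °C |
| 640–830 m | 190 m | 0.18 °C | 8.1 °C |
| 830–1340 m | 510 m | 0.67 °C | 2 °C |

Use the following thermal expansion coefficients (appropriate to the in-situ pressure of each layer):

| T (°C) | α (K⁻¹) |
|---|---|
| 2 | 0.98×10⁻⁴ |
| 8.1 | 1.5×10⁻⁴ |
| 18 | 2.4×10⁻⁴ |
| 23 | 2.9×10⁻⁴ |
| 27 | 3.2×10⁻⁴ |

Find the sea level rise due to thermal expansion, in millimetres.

Layer 1 at 23 °C → α = 2.9×10⁻⁴ K⁻¹
Layer 2 at 18 °C → α = 2.4×10⁻⁴ K⁻¹
Layer 3 at 8.1 °C → α = 1.5×10⁻⁴ K⁻¹
Layer 4 at 2 °C → α = 0.98×10⁻⁴ K⁻¹
Layer 1: 2.9×10⁻⁴ × 150 × 2.1 = 0.09135 m
2.4×10⁻⁴ × 1 × 490 = 0.11760 m
640–830 m: 1.5×10⁻⁴ × 0.18 × 190 = 0.00513 m
0.98×10⁻⁴ × 0.67 × 510 = 0.0334866 m
Δh = 0.09135 + 0.11760 + 0.00513 + 0.0334866 = 0.2475666 m

250 mm of thermosteric rise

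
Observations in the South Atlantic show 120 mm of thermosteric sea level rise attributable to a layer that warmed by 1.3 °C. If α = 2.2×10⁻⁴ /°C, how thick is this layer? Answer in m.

420 m

H = Δh/(αΔT) = 0.12 / (2.2×10⁻⁴ × 1.3) ≈ 419.6 m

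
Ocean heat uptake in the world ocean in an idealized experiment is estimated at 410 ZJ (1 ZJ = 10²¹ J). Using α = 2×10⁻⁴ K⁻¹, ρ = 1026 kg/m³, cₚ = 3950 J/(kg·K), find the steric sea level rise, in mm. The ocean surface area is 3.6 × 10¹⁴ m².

Δh = 56.2 mm

Per unit area: Q = 410×10²¹ / (3.6×10¹⁴) ≈ 1.139×10⁹ J/m²
Δh = αQ/(ρcₚ) = 2×10⁻⁴ × 1.139×10⁹ / (1026 × 3950) ≈ 0.056209 m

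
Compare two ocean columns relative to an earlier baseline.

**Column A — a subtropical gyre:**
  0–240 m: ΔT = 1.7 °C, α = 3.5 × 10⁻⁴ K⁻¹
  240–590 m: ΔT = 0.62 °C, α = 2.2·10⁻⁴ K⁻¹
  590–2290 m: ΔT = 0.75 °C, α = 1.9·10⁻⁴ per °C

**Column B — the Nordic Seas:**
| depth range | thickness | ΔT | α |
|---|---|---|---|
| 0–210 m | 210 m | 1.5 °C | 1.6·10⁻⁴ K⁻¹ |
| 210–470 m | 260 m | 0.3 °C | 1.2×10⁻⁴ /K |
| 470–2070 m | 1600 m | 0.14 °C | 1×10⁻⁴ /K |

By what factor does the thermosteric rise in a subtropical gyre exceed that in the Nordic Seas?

5.3

A 0–240 m: 240 × 3.5×10⁻⁴ × 1.7 = 0.14280 m
A 240–590 m: 0.62 × 350 × 2.2×10⁻⁴ = 0.04774 m
A 590–2290 m: 0.75 × 1700 × 1.9×10⁻⁴ = 0.24225 m
A total: 0.43279 m
B 1.5 × 1.6×10⁻⁴ × 210 = 0.05040 m
B 1.2×10⁻⁴ × 260 × 0.3 = 0.00936 m
B 1×10⁻⁴ × 0.14 × 1600 = 0.02240 m
B total: 0.08216 m
Ratio: 0.43279 / 0.08216 ≈ 5.268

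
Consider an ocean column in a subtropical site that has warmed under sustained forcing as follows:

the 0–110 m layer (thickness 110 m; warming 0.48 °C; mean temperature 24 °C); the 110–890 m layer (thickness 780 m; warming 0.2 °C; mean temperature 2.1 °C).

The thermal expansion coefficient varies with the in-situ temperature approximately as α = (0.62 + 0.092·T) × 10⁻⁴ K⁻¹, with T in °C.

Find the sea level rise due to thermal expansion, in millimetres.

Layer 1: α = (0.62 + 0.092×24)×10⁻⁴ = 2.828×10⁻⁴ K⁻¹
Layer 2: α = (0.62 + 0.092×2.1)×10⁻⁴ = 0.8132×10⁻⁴ K⁻¹
Layer 1: 2.828×10⁻⁴ × 110 × 0.48 = 0.01493184 m
0.2 × 780 × 0.8132×10⁻⁴ = 0.01268592 m
Δh = 0.01493184 + 0.01268592 = 0.02761776 m

about 28 mm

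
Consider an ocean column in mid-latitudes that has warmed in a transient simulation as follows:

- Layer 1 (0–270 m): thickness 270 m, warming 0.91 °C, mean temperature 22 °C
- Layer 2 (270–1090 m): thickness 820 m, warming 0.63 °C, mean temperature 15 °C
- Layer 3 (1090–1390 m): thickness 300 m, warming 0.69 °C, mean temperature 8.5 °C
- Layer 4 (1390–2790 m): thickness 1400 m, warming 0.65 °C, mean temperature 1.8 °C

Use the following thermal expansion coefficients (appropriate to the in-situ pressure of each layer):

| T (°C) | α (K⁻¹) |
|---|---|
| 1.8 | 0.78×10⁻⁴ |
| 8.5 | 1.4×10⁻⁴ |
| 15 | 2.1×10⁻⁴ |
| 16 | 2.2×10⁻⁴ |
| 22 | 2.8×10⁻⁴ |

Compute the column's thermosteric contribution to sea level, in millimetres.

Layer 1 at 22 °C → α = 2.8×10⁻⁴ K⁻¹
Layer 2 at 15 °C → α = 2.1×10⁻⁴ K⁻¹
Layer 3 at 8.5 °C → α = 1.4×10⁻⁴ K⁻¹
Layer 4 at 1.8 °C → α = 0.78×10⁻⁴ K⁻¹
Layer 1: 2.8×10⁻⁴ × 0.91 × 270 = 0.068796 m
2.1×10⁻⁴ × 820 × 0.63 = 0.108486 m
1.4×10⁻⁴ × 0.69 × 300 = 0.02898 m
Layer 4: 1400 × 0.65 × 0.78×10⁻⁴ = 0.07098 m
Δh = 0.068796 + 0.108486 + 0.02898 + 0.07098 = 0.277242 m ≈ 277 mm

277 mm of thermosteric rise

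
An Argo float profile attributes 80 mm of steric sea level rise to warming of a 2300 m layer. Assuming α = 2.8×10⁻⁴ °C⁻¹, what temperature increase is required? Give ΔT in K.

ΔT = Δh/(αH) = 0.08 / (2.8×10⁻⁴ × 2300) ≈ 0.1242 K

0.124 K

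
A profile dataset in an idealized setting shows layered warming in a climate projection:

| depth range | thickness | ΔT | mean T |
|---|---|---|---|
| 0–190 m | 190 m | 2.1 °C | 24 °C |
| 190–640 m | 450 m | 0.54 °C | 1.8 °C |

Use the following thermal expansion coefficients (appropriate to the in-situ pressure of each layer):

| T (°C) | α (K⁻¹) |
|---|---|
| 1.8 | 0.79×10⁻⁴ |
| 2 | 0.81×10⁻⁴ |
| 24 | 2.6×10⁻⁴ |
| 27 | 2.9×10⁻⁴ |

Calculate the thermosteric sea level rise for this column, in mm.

Layer 1 at 24 °C → α = 2.6×10⁻⁴ K⁻¹
Layer 2 at 1.8 °C → α = 0.79×10⁻⁴ K⁻¹
Layer 1: 2.6×10⁻⁴ × 190 × 2.1 = 0.10374 m
190–640 m: 0.79×10⁻⁴ × 0.54 × 450 = 0.019197 m
Δh = 0.10374 + 0.019197 = 0.122937 m

123 mm of thermosteric rise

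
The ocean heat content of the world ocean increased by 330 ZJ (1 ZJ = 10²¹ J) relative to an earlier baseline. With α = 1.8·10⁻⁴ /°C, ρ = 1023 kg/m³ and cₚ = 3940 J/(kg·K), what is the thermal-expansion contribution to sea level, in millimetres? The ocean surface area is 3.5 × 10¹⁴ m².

Per unit area: Q = 330×10²¹ / (3.5×10¹⁴) ≈ 9.429×10⁸ J/m²
Δh = αQ/(ρcₚ) = 1.8×10⁻⁴ × 9.429×10⁸ / (1023 × 3940) ≈ 0.042108 m

42.1 mm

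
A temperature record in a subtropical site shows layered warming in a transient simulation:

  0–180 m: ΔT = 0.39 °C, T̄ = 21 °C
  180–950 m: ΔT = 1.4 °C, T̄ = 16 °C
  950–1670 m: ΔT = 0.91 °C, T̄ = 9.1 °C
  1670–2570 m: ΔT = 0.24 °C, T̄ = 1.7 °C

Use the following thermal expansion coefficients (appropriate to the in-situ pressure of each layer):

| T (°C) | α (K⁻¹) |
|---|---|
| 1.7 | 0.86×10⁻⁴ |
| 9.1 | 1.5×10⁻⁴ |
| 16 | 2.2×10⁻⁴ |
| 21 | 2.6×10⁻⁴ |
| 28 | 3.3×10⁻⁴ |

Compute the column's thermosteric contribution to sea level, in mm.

Layer 1 at 21 °C → α = 2.6×10⁻⁴ K⁻¹
Layer 2 at 16 °C → α = 2.2×10⁻⁴ K⁻¹
Layer 3 at 9.1 °C → α = 1.5×10⁻⁴ K⁻¹
Layer 4 at 1.7 °C → α = 0.86×10⁻⁴ K⁻¹
0.39 × 2.6×10⁻⁴ × 180 = 0.018252 m
Layer 2: 770 × 2.2×10⁻⁴ × 1.4 = 0.23716 m
950–1670 m: 0.91 × 720 × 1.5×10⁻⁴ = 0.09828 m
1670–2570 m: 0.24 × 0.86×10⁻⁴ × 900 = 0.018576 m
Δh = 0.018252 + 0.23716 + 0.09828 + 0.018576 = 0.372268 m

about 370 mm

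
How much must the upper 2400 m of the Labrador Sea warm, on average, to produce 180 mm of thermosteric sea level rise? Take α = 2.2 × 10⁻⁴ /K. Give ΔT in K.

ΔT = Δh/(αH) = 0.18 / (2.2×10⁻⁴ × 2400) ≈ 0.3409 K

about 0.341 K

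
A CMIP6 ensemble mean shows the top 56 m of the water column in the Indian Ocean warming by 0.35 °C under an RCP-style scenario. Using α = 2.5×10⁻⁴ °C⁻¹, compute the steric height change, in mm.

Δh ≈ 4.90 mm

Δh = αΔT·H = 2.5×10⁻⁴ × 0.35 × 56 = 0.00490 m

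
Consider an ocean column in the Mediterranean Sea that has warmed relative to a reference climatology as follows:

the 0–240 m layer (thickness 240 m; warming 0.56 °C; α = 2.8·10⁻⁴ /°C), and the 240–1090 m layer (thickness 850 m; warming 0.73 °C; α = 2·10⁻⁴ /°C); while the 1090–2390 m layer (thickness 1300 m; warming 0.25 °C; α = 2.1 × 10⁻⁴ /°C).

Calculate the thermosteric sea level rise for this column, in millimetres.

240 × 2.8×10⁻⁴ × 0.56 = 0.037632 m
240–1090 m: 850 × 0.73 × 2×10⁻⁴ = 0.12410 m
1090–2390 m: 0.25 × 1300 × 2.1×10⁻⁴ = 0.06825 m
Δh = 0.037632 + 0.12410 + 0.06825 = 0.229982 m

Δh ≈ 230 mm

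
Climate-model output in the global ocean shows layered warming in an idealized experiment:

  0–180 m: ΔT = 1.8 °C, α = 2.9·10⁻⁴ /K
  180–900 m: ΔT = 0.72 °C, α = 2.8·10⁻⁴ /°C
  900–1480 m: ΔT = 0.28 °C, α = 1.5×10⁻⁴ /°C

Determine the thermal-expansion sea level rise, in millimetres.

263 mm

Layer 1: 1.8 × 2.9×10⁻⁴ × 180 = 0.09396 m
Layer 2: 0.72 × 720 × 2.8×10⁻⁴ = 0.145152 m
Layer 3: 580 × 1.5×10⁻⁴ × 0.28 = 0.02436 m
Δh = 0.09396 + 0.145152 + 0.02436 = 0.263472 m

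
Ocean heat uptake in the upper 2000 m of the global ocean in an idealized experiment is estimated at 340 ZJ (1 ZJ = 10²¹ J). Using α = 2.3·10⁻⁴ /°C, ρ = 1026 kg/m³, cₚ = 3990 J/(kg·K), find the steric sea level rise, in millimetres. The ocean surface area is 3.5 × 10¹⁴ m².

about 54.6 mm

Per unit area: Q = 340×10²¹ / (3.5×10¹⁴) ≈ 9.714×10⁸ J/m²
Δh = αQ/(ρcₚ) = 2.3×10⁻⁴ × 9.714×10⁸ / (1026 × 3990) ≈ 0.054576 m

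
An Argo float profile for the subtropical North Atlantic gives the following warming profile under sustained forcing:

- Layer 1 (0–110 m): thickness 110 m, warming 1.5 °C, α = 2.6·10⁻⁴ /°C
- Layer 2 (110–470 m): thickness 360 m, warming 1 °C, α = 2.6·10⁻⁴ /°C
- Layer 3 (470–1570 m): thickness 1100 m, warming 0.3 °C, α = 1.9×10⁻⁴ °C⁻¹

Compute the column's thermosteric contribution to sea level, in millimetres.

Layer 1: 1.5 × 110 × 2.6×10⁻⁴ = 0.04290 m
110–470 m: 2.6×10⁻⁴ × 360 × 1 = 0.09360 m
470–1570 m: 1100 × 0.3 × 1.9×10⁻⁴ = 0.06270 m
Δh = 0.04290 + 0.09360 + 0.06270 = 0.19920 m ≈ 199 mm

199 mm of thermosteric rise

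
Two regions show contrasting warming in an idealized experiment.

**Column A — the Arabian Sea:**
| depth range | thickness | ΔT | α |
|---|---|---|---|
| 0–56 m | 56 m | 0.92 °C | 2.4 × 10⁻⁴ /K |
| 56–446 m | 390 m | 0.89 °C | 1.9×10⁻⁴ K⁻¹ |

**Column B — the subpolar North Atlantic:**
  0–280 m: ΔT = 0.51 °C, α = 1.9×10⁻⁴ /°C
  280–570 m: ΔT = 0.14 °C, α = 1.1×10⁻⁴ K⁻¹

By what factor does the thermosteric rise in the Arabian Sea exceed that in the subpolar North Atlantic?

a factor of 2.48

A 0–56 m: 2.4×10⁻⁴ × 56 × 0.92 = 0.0123648 m
A Layer 2: 1.9×10⁻⁴ × 390 × 0.89 = 0.065949 m
A total: 0.0783138 m
B 0–280 m: 1.9×10⁻⁴ × 280 × 0.51 = 0.027132 m
B 280–570 m: 0.14 × 1.1×10⁻⁴ × 290 = 0.004466 m
B total: 0.031598 m
Ratio: 0.0783138 / 0.031598 ≈ 2.478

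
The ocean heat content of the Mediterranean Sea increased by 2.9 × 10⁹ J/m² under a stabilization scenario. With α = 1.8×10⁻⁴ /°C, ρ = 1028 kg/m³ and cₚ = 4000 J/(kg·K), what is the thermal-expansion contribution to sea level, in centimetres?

Δh ≈ 12.7 cm

Δh = αQ/(ρcₚ) = 1.8×10⁻⁴ × 2.9×10⁹ / (1028 × 4000) ≈ 0.12695 m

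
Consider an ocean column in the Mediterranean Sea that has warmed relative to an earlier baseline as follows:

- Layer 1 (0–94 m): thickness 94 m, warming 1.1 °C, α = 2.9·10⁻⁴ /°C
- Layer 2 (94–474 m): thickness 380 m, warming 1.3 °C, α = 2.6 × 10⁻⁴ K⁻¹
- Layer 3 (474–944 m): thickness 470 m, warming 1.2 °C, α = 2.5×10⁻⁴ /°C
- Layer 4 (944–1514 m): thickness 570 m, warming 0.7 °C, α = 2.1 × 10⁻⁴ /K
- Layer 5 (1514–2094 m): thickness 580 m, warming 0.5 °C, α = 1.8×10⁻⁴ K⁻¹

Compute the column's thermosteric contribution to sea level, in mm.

1.1 × 94 × 2.9×10⁻⁴ = 0.029986 m
94–474 m: 1.3 × 380 × 2.6×10⁻⁴ = 0.12844 m
470 × 1.2 × 2.5×10⁻⁴ = 0.14100 m
Layer 4: 570 × 2.1×10⁻⁴ × 0.7 = 0.08379 m
Layer 5: 0.5 × 1.8×10⁻⁴ × 580 = 0.05220 m
Δh = 0.029986 + 0.12844 + 0.14100 + 0.08379 + 0.05220 = 0.435416 m ≈ 435 mm

Δh = 435 mm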